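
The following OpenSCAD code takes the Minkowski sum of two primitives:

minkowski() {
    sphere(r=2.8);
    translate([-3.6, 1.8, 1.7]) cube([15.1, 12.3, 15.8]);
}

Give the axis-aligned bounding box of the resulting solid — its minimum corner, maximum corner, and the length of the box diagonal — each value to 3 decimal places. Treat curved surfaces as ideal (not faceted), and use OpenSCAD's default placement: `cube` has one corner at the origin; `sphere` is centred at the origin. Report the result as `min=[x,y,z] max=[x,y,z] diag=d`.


min=[-6.400,-1.000,-1.100] max=[14.300,16.900,20.300] diag=34.740

A = translate([-3.6, 1.8, 1.7]) cube([15.1, 12.3, 15.8]) → bbox [-3.6,1.8,1.7] .. [11.5,14.1,17.5]
B = sphere(r=2.8) → bbox [-2.8,-2.8,-2.8] .. [2.8,2.8,2.8]
lo = A.lo+B.lo = [-3.6-2.8, 1.8-2.8, 1.7-2.8] = [-6.400,-1.000,-1.100]
hi = A.hi+B.hi = [11.5+2.8, 14.1+2.8, 17.5+2.8] = [14.300,16.900,20.300]
diag = √(20.7²+17.9²+21.4²) = √1206.86 = 34.740


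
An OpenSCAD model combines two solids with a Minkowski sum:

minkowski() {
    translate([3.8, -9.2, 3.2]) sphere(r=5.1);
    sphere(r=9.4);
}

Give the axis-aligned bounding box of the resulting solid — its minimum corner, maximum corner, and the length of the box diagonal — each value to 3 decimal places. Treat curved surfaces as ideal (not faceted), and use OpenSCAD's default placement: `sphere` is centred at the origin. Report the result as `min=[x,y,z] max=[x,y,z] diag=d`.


A = translate([3.8, -9.2, 3.2]) sphere(r=5.1) → bbox [-1.3,-14.3,-1.9] .. [8.9,-4.1,8.3]
B = sphere(r=9.4) → bbox [-9.4,-9.4,-9.4] .. [9.4,9.4,9.4]
lo = A.lo+B.lo = [-1.3-9.4, -14.3-9.4, -1.9-9.4] = [-10.700,-23.700,-11.300]
hi = A.hi+B.hi = [8.9+9.4, -4.1+9.4, 8.3+9.4] = [18.300,5.300,17.700]
diag = √(29²+29²+29²) = √2523 = 50.229

min=[-10.700,-23.700,-11.300] max=[18.300,5.300,17.700] diag=50.229


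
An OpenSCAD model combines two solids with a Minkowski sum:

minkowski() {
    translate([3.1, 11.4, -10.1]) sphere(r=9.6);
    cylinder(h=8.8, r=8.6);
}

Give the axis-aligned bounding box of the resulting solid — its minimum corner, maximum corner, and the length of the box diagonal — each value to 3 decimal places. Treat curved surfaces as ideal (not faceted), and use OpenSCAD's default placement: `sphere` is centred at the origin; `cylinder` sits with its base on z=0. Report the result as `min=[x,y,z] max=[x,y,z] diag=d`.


A = translate([3.1, 11.4, -10.1]) sphere(r=9.6) → bbox [-6.5,1.8,-19.7] .. [12.7,21,-0.5]
B = cylinder(h=8.8, r=8.6) → bbox [-8.6,-8.6,0] .. [8.6,8.6,8.8]
lo = A.lo+B.lo = [-6.5-8.6, 1.8-8.6, -19.7+0] = [-15.100,-6.800,-19.700]
hi = A.hi+B.hi = [12.7+8.6, 21+8.6, -0.5+8.8] = [21.300,29.600,8.300]
diag = √(36.4²+36.4²+28²) = √3433.92 = 58.600

min=[-15.100,-6.800,-19.700] max=[21.300,29.600,8.300] diag=58.600


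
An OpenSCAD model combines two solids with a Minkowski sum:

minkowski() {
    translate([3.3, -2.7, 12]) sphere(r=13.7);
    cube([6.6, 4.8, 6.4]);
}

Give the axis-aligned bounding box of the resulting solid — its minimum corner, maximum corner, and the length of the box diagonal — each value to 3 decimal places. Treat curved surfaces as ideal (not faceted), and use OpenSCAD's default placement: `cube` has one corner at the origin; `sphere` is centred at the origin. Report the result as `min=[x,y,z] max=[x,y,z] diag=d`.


min=[-10.400,-16.400,-1.700] max=[23.600,15.800,32.100] diag=57.752

A = translate([3.3, -2.7, 12]) sphere(r=13.7) → bbox [-10.4,-16.4,-1.7] .. [17,11,25.7]
B = cube([6.6, 4.8, 6.4]) → bbox [0,0,0] .. [6.6,4.8,6.4]
lo = A.lo+B.lo = [-10.4+0, -16.4+0, -1.7+0] = [-10.400,-16.400,-1.700]
hi = A.hi+B.hi = [17+6.6, 11+4.8, 25.7+6.4] = [23.600,15.800,32.100]
diag = √(34²+32.2²+33.8²) = √3335.28 = 57.752


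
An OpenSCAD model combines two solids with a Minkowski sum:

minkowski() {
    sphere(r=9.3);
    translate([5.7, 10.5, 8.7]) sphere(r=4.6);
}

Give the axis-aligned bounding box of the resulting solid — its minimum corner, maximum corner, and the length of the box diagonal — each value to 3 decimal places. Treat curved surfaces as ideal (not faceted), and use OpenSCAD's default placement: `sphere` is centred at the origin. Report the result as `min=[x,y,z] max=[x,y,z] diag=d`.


A = translate([5.7, 10.5, 8.7]) sphere(r=4.6) → bbox [1.1,5.9,4.1] .. [10.3,15.1,13.3]
B = sphere(r=9.3) → bbox [-9.3,-9.3,-9.3] .. [9.3,9.3,9.3]
lo = A.lo+B.lo = [1.1-9.3, 5.9-9.3, 4.1-9.3] = [-8.200,-3.400,-5.200]
hi = A.hi+B.hi = [10.3+9.3, 15.1+9.3, 13.3+9.3] = [19.600,24.400,22.600]
diag = √(27.8²+27.8²+27.8²) = √2318.52 = 48.151

min=[-8.200,-3.400,-5.200] max=[19.600,24.400,22.600] diag=48.151


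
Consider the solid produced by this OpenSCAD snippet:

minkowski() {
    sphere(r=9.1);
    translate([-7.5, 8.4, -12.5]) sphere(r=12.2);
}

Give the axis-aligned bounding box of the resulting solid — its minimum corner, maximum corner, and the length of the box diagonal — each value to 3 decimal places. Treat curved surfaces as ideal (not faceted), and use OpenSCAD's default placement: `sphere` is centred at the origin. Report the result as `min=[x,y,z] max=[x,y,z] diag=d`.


min=[-28.800,-12.900,-33.800] max=[13.800,29.700,8.800] diag=73.785

A = translate([-7.5, 8.4, -12.5]) sphere(r=12.2) → bbox [-19.7,-3.8,-24.7] .. [4.7,20.6,-0.3]
B = sphere(r=9.1) → bbox [-9.1,-9.1,-9.1] .. [9.1,9.1,9.1]
lo = A.lo+B.lo = [-19.7-9.1, -3.8-9.1, -24.7-9.1] = [-28.800,-12.900,-33.800]
hi = A.hi+B.hi = [4.7+9.1, 20.6+9.1, -0.3+9.1] = [13.800,29.700,8.800]
diag = √(42.6²+42.6²+42.6²) = √5444.28 = 73.785


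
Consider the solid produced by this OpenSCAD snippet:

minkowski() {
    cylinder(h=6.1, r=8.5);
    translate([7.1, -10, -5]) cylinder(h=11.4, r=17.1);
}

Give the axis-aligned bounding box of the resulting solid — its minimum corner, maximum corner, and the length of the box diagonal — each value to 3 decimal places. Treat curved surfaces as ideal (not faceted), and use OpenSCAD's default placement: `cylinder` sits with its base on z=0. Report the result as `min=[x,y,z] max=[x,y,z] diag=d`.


min=[-18.500,-35.600,-5.000] max=[32.700,15.600,12.500] diag=74.492

A = translate([7.1, -10, -5]) cylinder(h=11.4, r=17.1) → bbox [-10,-27.1,-5] .. [24.2,7.1,6.4]
B = cylinder(h=6.1, r=8.5) → bbox [-8.5,-8.5,0] .. [8.5,8.5,6.1]
lo = A.lo+B.lo = [-10-8.5, -27.1-8.5, -5+0] = [-18.500,-35.600,-5.000]
hi = A.hi+B.hi = [24.2+8.5, 7.1+8.5, 6.4+6.1] = [32.700,15.600,12.500]
diag = √(51.2²+51.2²+17.5²) = √5549.13 = 74.492


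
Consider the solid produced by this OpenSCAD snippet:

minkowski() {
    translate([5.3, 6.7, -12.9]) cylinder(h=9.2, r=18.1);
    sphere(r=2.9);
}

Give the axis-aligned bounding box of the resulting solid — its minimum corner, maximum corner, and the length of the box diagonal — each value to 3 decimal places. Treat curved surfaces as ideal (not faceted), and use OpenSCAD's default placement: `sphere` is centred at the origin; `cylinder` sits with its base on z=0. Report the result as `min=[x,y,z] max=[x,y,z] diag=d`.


A = translate([5.3, 6.7, -12.9]) cylinder(h=9.2, r=18.1) → bbox [-12.8,-11.4,-12.9] .. [23.4,24.8,-3.7]
B = sphere(r=2.9) → bbox [-2.9,-2.9,-2.9] .. [2.9,2.9,2.9]
lo = A.lo+B.lo = [-12.8-2.9, -11.4-2.9, -12.9-2.9] = [-15.700,-14.300,-15.800]
hi = A.hi+B.hi = [23.4+2.9, 24.8+2.9, -3.7+2.9] = [26.300,27.700,-0.800]
diag = √(42²+42²+15²) = √3753 = 61.262

min=[-15.700,-14.300,-15.800] max=[26.300,27.700,-0.800] diag=61.262


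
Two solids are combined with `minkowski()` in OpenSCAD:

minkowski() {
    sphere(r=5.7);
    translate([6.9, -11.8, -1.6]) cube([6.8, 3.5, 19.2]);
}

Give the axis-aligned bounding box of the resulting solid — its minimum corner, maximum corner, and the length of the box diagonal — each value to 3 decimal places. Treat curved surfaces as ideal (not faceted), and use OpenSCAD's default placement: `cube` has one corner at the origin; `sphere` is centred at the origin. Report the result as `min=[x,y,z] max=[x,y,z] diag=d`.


A = translate([6.9, -11.8, -1.6]) cube([6.8, 3.5, 19.2]) → bbox [6.9,-11.8,-1.6] .. [13.7,-8.3,17.6]
B = sphere(r=5.7) → bbox [-5.7,-5.7,-5.7] .. [5.7,5.7,5.7]
lo = A.lo+B.lo = [6.9-5.7, -11.8-5.7, -1.6-5.7] = [1.200,-17.500,-7.300]
hi = A.hi+B.hi = [13.7+5.7, -8.3+5.7, 17.6+5.7] = [19.400,-2.600,23.300]
diag = √(18.2²+14.9²+30.6²) = √1489.61 = 38.595

min=[1.200,-17.500,-7.300] max=[19.400,-2.600,23.300] diag=38.595


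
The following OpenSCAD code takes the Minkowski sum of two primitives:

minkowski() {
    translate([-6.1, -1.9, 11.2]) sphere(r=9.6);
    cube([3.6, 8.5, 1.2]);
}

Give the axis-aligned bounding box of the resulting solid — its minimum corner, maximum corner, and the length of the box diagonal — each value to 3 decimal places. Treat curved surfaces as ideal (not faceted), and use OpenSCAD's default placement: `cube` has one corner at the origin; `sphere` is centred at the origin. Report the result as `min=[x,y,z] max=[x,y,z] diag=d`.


A = translate([-6.1, -1.9, 11.2]) sphere(r=9.6) → bbox [-15.7,-11.5,1.6] .. [3.5,7.7,20.8]
B = cube([3.6, 8.5, 1.2]) → bbox [0,0,0] .. [3.6,8.5,1.2]
lo = A.lo+B.lo = [-15.7+0, -11.5+0, 1.6+0] = [-15.700,-11.500,1.600]
hi = A.hi+B.hi = [3.5+3.6, 7.7+8.5, 20.8+1.2] = [7.100,16.200,22.000]
diag = √(22.8²+27.7²+20.4²) = √1703.29 = 41.271

min=[-15.700,-11.500,1.600] max=[7.100,16.200,22.000] diag=41.271


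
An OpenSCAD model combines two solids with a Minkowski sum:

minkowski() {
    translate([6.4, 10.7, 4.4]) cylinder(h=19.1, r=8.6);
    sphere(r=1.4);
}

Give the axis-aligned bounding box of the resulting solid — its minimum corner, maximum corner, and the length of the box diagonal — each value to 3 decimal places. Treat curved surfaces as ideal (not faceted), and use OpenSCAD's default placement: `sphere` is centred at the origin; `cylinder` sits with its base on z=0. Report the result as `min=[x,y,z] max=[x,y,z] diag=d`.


min=[-3.600,0.700,3.000] max=[16.400,20.700,24.900] diag=35.772

A = translate([6.4, 10.7, 4.4]) cylinder(h=19.1, r=8.6) → bbox [-2.2,2.1,4.4] .. [15,19.3,23.5]
B = sphere(r=1.4) → bbox [-1.4,-1.4,-1.4] .. [1.4,1.4,1.4]
lo = A.lo+B.lo = [-2.2-1.4, 2.1-1.4, 4.4-1.4] = [-3.600,0.700,3.000]
hi = A.hi+B.hi = [15+1.4, 19.3+1.4, 23.5+1.4] = [16.400,20.700,24.900]
diag = √(20²+20²+21.9²) = √1279.61 = 35.772


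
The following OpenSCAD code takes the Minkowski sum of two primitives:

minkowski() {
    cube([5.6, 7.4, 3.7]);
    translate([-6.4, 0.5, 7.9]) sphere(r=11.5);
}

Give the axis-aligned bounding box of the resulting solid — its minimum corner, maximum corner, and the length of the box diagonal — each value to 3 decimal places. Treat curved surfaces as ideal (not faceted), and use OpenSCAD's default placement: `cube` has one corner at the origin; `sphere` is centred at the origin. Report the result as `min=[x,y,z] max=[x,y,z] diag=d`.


min=[-17.900,-11.000,-3.600] max=[10.700,19.400,23.100] diag=49.548

A = translate([-6.4, 0.5, 7.9]) sphere(r=11.5) → bbox [-17.9,-11,-3.6] .. [5.1,12,19.4]
B = cube([5.6, 7.4, 3.7]) → bbox [0,0,0] .. [5.6,7.4,3.7]
lo = A.lo+B.lo = [-17.9+0, -11+0, -3.6+0] = [-17.900,-11.000,-3.600]
hi = A.hi+B.hi = [5.1+5.6, 12+7.4, 19.4+3.7] = [10.700,19.400,23.100]
diag = √(28.6²+30.4²+26.7²) = √2455.01 = 49.548


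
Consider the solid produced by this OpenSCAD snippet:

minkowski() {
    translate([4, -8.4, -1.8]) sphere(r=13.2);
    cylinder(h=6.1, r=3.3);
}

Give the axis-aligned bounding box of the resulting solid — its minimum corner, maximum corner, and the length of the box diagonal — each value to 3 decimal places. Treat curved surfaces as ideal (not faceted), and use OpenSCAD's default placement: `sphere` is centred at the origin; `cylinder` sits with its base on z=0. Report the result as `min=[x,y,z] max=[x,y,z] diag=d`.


A = translate([4, -8.4, -1.8]) sphere(r=13.2) → bbox [-9.2,-21.6,-15] .. [17.2,4.8,11.4]
B = cylinder(h=6.1, r=3.3) → bbox [-3.3,-3.3,0] .. [3.3,3.3,6.1]
lo = A.lo+B.lo = [-9.2-3.3, -21.6-3.3, -15+0] = [-12.500,-24.900,-15.000]
hi = A.hi+B.hi = [17.2+3.3, 4.8+3.3, 11.4+6.1] = [20.500,8.100,17.500]
diag = √(33²+33²+32.5²) = √3234.25 = 56.870

min=[-12.500,-24.900,-15.000] max=[20.500,8.100,17.500] diag=56.870


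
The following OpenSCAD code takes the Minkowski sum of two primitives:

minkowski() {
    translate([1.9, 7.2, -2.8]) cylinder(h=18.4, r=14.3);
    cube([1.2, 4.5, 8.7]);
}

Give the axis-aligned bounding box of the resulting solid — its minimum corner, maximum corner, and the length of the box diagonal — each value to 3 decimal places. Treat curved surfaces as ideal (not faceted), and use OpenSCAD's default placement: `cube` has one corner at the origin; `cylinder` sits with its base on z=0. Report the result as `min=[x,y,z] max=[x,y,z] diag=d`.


min=[-12.400,-7.100,-2.800] max=[17.400,26.000,24.300] diag=52.135

A = translate([1.9, 7.2, -2.8]) cylinder(h=18.4, r=14.3) → bbox [-12.4,-7.1,-2.8] .. [16.2,21.5,15.6]
B = cube([1.2, 4.5, 8.7]) → bbox [0,0,0] .. [1.2,4.5,8.7]
lo = A.lo+B.lo = [-12.4+0, -7.1+0, -2.8+0] = [-12.400,-7.100,-2.800]
hi = A.hi+B.hi = [16.2+1.2, 21.5+4.5, 15.6+8.7] = [17.400,26.000,24.300]
diag = √(29.8²+33.1²+27.1²) = √2718.06 = 52.135


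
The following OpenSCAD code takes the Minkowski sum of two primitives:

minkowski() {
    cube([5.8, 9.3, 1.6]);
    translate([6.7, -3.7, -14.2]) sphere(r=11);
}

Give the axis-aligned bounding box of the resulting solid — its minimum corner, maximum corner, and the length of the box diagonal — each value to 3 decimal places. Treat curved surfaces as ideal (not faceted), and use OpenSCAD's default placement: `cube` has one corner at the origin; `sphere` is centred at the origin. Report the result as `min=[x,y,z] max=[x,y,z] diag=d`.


A = translate([6.7, -3.7, -14.2]) sphere(r=11) → bbox [-4.3,-14.7,-25.2] .. [17.7,7.3,-3.2]
B = cube([5.8, 9.3, 1.6]) → bbox [0,0,0] .. [5.8,9.3,1.6]
lo = A.lo+B.lo = [-4.3+0, -14.7+0, -25.2+0] = [-4.300,-14.700,-25.200]
hi = A.hi+B.hi = [17.7+5.8, 7.3+9.3, -3.2+1.6] = [23.500,16.600,-1.600]
diag = √(27.8²+31.3²+23.6²) = √2309.49 = 48.057

min=[-4.300,-14.700,-25.200] max=[23.500,16.600,-1.600] diag=48.057


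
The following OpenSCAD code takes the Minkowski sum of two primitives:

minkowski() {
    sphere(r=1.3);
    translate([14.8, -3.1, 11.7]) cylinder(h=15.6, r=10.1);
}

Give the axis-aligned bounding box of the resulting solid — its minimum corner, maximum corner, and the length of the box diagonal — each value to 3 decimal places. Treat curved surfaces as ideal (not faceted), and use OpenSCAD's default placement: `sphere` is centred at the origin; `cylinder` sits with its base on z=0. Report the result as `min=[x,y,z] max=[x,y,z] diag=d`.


A = translate([14.8, -3.1, 11.7]) cylinder(h=15.6, r=10.1) → bbox [4.7,-13.2,11.7] .. [24.9,7,27.3]
B = sphere(r=1.3) → bbox [-1.3,-1.3,-1.3] .. [1.3,1.3,1.3]
lo = A.lo+B.lo = [4.7-1.3, -13.2-1.3, 11.7-1.3] = [3.400,-14.500,10.400]
hi = A.hi+B.hi = [24.9+1.3, 7+1.3, 27.3+1.3] = [26.200,8.300,28.600]
diag = √(22.8²+22.8²+18.2²) = √1370.92 = 37.026

min=[3.400,-14.500,10.400] max=[26.200,8.300,28.600] diag=37.026


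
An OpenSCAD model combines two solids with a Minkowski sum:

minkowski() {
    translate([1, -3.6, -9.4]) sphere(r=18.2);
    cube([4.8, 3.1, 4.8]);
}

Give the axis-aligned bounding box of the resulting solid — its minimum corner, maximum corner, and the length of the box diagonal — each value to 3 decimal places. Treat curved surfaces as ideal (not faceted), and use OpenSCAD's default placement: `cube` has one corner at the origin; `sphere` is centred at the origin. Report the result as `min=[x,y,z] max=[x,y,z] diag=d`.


A = translate([1, -3.6, -9.4]) sphere(r=18.2) → bbox [-17.2,-21.8,-27.6] .. [19.2,14.6,8.8]
B = cube([4.8, 3.1, 4.8]) → bbox [0,0,0] .. [4.8,3.1,4.8]
lo = A.lo+B.lo = [-17.2+0, -21.8+0, -27.6+0] = [-17.200,-21.800,-27.600]
hi = A.hi+B.hi = [19.2+4.8, 14.6+3.1, 8.8+4.8] = [24.000,17.700,13.600]
diag = √(41.2²+39.5²+41.2²) = √4955.13 = 70.393

min=[-17.200,-21.800,-27.600] max=[24.000,17.700,13.600] diag=70.393


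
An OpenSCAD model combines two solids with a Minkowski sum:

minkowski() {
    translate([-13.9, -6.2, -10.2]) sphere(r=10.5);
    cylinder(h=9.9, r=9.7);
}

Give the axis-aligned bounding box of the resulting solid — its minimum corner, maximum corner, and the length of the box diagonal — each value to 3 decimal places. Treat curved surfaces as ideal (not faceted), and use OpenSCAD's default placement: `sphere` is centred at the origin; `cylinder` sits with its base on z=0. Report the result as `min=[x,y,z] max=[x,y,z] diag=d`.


A = translate([-13.9, -6.2, -10.2]) sphere(r=10.5) → bbox [-24.4,-16.7,-20.7] .. [-3.4,4.3,0.3]
B = cylinder(h=9.9, r=9.7) → bbox [-9.7,-9.7,0] .. [9.7,9.7,9.9]
lo = A.lo+B.lo = [-24.4-9.7, -16.7-9.7, -20.7+0] = [-34.100,-26.400,-20.700]
hi = A.hi+B.hi = [-3.4+9.7, 4.3+9.7, 0.3+9.9] = [6.300,14.000,10.200]
diag = √(40.4²+40.4²+30.9²) = √4219.13 = 64.955

min=[-34.100,-26.400,-20.700] max=[6.300,14.000,10.200] diag=64.955


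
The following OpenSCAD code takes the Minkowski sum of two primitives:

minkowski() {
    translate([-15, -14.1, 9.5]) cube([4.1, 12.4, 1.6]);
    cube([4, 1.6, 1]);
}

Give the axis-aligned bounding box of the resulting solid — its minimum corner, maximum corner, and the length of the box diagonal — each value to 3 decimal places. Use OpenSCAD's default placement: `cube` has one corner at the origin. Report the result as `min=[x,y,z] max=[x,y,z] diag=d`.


A = translate([-15, -14.1, 9.5]) cube([4.1, 12.4, 1.6]) → bbox [-15,-14.1,9.5] .. [-10.9,-1.7,11.1]
B = cube([4, 1.6, 1]) → bbox [0,0,0] .. [4,1.6,1]
lo = A.lo+B.lo = [-15+0, -14.1+0, 9.5+0] = [-15.000,-14.100,9.500]
hi = A.hi+B.hi = [-10.9+4, -1.7+1.6, 11.1+1] = [-6.900,-0.100,12.100]
diag = √(8.1²+14²+2.6²) = √268.37 = 16.382

min=[-15.000,-14.100,9.500] max=[-6.900,-0.100,12.100] diag=16.382


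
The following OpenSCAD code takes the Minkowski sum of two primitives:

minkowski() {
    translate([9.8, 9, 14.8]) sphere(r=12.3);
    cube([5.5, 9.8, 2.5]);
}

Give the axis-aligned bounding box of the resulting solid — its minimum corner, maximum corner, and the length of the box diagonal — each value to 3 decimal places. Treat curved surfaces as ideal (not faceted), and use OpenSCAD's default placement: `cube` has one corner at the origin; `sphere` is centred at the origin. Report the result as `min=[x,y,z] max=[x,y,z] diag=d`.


A = translate([9.8, 9, 14.8]) sphere(r=12.3) → bbox [-2.5,-3.3,2.5] .. [22.1,21.3,27.1]
B = cube([5.5, 9.8, 2.5]) → bbox [0,0,0] .. [5.5,9.8,2.5]
lo = A.lo+B.lo = [-2.5+0, -3.3+0, 2.5+0] = [-2.500,-3.300,2.500]
hi = A.hi+B.hi = [22.1+5.5, 21.3+9.8, 27.1+2.5] = [27.600,31.100,29.600]
diag = √(30.1²+34.4²+27.1²) = √2823.78 = 53.139

min=[-2.500,-3.300,2.500] max=[27.600,31.100,29.600] diag=53.139


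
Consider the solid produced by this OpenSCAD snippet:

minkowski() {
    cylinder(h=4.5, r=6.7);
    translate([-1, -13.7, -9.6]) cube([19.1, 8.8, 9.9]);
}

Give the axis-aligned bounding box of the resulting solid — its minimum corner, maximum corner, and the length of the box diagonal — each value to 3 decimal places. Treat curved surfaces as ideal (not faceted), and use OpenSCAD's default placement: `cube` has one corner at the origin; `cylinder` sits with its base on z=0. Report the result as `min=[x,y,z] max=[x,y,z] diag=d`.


min=[-7.700,-20.400,-9.600] max=[24.800,1.800,4.800] diag=41.910

A = translate([-1, -13.7, -9.6]) cube([19.1, 8.8, 9.9]) → bbox [-1,-13.7,-9.6] .. [18.1,-4.9,0.3]
B = cylinder(h=4.5, r=6.7) → bbox [-6.7,-6.7,0] .. [6.7,6.7,4.5]
lo = A.lo+B.lo = [-1-6.7, -13.7-6.7, -9.6+0] = [-7.700,-20.400,-9.600]
hi = A.hi+B.hi = [18.1+6.7, -4.9+6.7, 0.3+4.5] = [24.800,1.800,4.800]
diag = √(32.5²+22.2²+14.4²) = √1756.45 = 41.910


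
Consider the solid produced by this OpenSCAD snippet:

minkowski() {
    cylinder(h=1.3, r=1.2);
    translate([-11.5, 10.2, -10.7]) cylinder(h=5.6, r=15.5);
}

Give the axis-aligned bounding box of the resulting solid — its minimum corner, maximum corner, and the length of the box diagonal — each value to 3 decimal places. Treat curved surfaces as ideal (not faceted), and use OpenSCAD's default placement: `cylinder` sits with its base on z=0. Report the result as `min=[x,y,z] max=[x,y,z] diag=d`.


A = translate([-11.5, 10.2, -10.7]) cylinder(h=5.6, r=15.5) → bbox [-27,-5.3,-10.7] .. [4,25.7,-5.1]
B = cylinder(h=1.3, r=1.2) → bbox [-1.2,-1.2,0] .. [1.2,1.2,1.3]
lo = A.lo+B.lo = [-27-1.2, -5.3-1.2, -10.7+0] = [-28.200,-6.500,-10.700]
hi = A.hi+B.hi = [4+1.2, 25.7+1.2, -5.1+1.3] = [5.200,26.900,-3.800]
diag = √(33.4²+33.4²+6.9²) = √2278.73 = 47.736

min=[-28.200,-6.500,-10.700] max=[5.200,26.900,-3.800] diag=47.736


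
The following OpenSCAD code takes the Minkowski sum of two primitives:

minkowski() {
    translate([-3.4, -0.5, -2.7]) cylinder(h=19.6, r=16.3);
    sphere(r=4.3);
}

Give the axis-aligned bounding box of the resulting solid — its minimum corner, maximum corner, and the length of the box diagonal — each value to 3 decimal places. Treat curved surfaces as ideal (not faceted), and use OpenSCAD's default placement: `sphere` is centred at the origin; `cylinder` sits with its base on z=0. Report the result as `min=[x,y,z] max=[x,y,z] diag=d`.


min=[-24.000,-21.100,-7.000] max=[17.200,20.100,21.200] diag=64.731

A = translate([-3.4, -0.5, -2.7]) cylinder(h=19.6, r=16.3) → bbox [-19.7,-16.8,-2.7] .. [12.9,15.8,16.9]
B = sphere(r=4.3) → bbox [-4.3,-4.3,-4.3] .. [4.3,4.3,4.3]
lo = A.lo+B.lo = [-19.7-4.3, -16.8-4.3, -2.7-4.3] = [-24.000,-21.100,-7.000]
hi = A.hi+B.hi = [12.9+4.3, 15.8+4.3, 16.9+4.3] = [17.200,20.100,21.200]
diag = √(41.2²+41.2²+28.2²) = √4190.12 = 64.731


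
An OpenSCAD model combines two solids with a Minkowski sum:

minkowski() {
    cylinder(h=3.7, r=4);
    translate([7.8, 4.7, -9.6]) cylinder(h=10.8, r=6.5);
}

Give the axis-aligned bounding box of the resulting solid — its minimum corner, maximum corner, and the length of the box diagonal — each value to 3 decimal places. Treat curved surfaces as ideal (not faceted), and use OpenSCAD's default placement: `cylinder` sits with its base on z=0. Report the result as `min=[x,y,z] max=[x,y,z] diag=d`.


min=[-2.700,-5.800,-9.600] max=[18.300,15.200,4.900] diag=33.049

A = translate([7.8, 4.7, -9.6]) cylinder(h=10.8, r=6.5) → bbox [1.3,-1.8,-9.6] .. [14.3,11.2,1.2]
B = cylinder(h=3.7, r=4) → bbox [-4,-4,0] .. [4,4,3.7]
lo = A.lo+B.lo = [1.3-4, -1.8-4, -9.6+0] = [-2.700,-5.800,-9.600]
hi = A.hi+B.hi = [14.3+4, 11.2+4, 1.2+3.7] = [18.300,15.200,4.900]
diag = √(21²+21²+14.5²) = √1092.25 = 33.049


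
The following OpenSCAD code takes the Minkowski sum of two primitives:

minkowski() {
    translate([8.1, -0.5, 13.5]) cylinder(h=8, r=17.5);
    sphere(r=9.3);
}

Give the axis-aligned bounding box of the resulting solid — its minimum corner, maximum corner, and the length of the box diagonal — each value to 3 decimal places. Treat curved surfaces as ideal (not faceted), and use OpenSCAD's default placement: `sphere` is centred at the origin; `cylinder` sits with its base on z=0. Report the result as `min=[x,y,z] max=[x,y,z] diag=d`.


min=[-18.700,-27.300,4.200] max=[34.900,26.300,30.800] diag=80.334

A = translate([8.1, -0.5, 13.5]) cylinder(h=8, r=17.5) → bbox [-9.4,-18,13.5] .. [25.6,17,21.5]
B = sphere(r=9.3) → bbox [-9.3,-9.3,-9.3] .. [9.3,9.3,9.3]
lo = A.lo+B.lo = [-9.4-9.3, -18-9.3, 13.5-9.3] = [-18.700,-27.300,4.200]
hi = A.hi+B.hi = [25.6+9.3, 17+9.3, 21.5+9.3] = [34.900,26.300,30.800]
diag = √(53.6²+53.6²+26.6²) = √6453.48 = 80.334


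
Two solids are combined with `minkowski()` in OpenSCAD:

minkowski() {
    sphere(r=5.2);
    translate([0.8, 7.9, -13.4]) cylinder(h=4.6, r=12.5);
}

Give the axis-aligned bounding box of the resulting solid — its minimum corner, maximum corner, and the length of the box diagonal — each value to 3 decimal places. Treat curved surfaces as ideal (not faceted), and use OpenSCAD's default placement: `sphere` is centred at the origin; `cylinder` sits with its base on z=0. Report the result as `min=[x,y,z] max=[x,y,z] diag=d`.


min=[-16.900,-9.800,-18.600] max=[18.500,25.600,-3.600] diag=52.262

A = translate([0.8, 7.9, -13.4]) cylinder(h=4.6, r=12.5) → bbox [-11.7,-4.6,-13.4] .. [13.3,20.4,-8.8]
B = sphere(r=5.2) → bbox [-5.2,-5.2,-5.2] .. [5.2,5.2,5.2]
lo = A.lo+B.lo = [-11.7-5.2, -4.6-5.2, -13.4-5.2] = [-16.900,-9.800,-18.600]
hi = A.hi+B.hi = [13.3+5.2, 20.4+5.2, -8.8+5.2] = [18.500,25.600,-3.600]
diag = √(35.4²+35.4²+15²) = √2731.32 = 52.262


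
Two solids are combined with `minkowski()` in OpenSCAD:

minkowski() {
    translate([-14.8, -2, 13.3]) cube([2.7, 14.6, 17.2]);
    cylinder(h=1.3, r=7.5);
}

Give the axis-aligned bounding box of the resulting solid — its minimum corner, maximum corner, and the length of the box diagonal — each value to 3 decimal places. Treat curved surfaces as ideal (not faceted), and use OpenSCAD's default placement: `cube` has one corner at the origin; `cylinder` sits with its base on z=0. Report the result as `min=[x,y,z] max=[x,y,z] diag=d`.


min=[-22.300,-9.500,13.300] max=[-4.600,20.100,31.800] diag=39.137

A = translate([-14.8, -2, 13.3]) cube([2.7, 14.6, 17.2]) → bbox [-14.8,-2,13.3] .. [-12.1,12.6,30.5]
B = cylinder(h=1.3, r=7.5) → bbox [-7.5,-7.5,0] .. [7.5,7.5,1.3]
lo = A.lo+B.lo = [-14.8-7.5, -2-7.5, 13.3+0] = [-22.300,-9.500,13.300]
hi = A.hi+B.hi = [-12.1+7.5, 12.6+7.5, 30.5+1.3] = [-4.600,20.100,31.800]
diag = √(17.7²+29.6²+18.5²) = √1531.7 = 39.137


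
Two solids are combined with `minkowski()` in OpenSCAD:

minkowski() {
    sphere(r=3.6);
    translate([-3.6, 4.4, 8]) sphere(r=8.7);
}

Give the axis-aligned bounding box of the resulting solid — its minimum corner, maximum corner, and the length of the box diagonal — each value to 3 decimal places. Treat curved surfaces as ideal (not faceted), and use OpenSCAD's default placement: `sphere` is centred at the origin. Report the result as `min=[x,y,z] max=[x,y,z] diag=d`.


min=[-15.900,-7.900,-4.300] max=[8.700,16.700,20.300] diag=42.608

A = translate([-3.6, 4.4, 8]) sphere(r=8.7) → bbox [-12.3,-4.3,-0.7] .. [5.1,13.1,16.7]
B = sphere(r=3.6) → bbox [-3.6,-3.6,-3.6] .. [3.6,3.6,3.6]
lo = A.lo+B.lo = [-12.3-3.6, -4.3-3.6, -0.7-3.6] = [-15.900,-7.900,-4.300]
hi = A.hi+B.hi = [5.1+3.6, 13.1+3.6, 16.7+3.6] = [8.700,16.700,20.300]
diag = √(24.6²+24.6²+24.6²) = √1815.48 = 42.608


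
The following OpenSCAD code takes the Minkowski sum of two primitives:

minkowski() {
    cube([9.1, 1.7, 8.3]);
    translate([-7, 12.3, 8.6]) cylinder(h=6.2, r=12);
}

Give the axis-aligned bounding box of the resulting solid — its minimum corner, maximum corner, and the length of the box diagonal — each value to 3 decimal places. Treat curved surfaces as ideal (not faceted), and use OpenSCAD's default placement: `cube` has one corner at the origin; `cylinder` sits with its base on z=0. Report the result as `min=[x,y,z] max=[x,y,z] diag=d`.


min=[-19.000,0.300,8.600] max=[14.100,26.000,23.100] diag=44.344

A = translate([-7, 12.3, 8.6]) cylinder(h=6.2, r=12) → bbox [-19,0.3,8.6] .. [5,24.3,14.8]
B = cube([9.1, 1.7, 8.3]) → bbox [0,0,0] .. [9.1,1.7,8.3]
lo = A.lo+B.lo = [-19+0, 0.3+0, 8.6+0] = [-19.000,0.300,8.600]
hi = A.hi+B.hi = [5+9.1, 24.3+1.7, 14.8+8.3] = [14.100,26.000,23.100]
diag = √(33.1²+25.7²+14.5²) = √1966.35 = 44.344


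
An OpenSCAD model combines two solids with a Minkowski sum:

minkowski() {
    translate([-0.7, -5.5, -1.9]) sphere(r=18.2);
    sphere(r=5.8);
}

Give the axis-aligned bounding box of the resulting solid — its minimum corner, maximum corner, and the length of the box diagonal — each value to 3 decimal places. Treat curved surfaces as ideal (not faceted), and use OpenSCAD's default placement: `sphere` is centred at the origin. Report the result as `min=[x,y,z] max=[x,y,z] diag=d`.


A = translate([-0.7, -5.5, -1.9]) sphere(r=18.2) → bbox [-18.9,-23.7,-20.1] .. [17.5,12.7,16.3]
B = sphere(r=5.8) → bbox [-5.8,-5.8,-5.8] .. [5.8,5.8,5.8]
lo = A.lo+B.lo = [-18.9-5.8, -23.7-5.8, -20.1-5.8] = [-24.700,-29.500,-25.900]
hi = A.hi+B.hi = [17.5+5.8, 12.7+5.8, 16.3+5.8] = [23.300,18.500,22.100]
diag = √(48²+48²+48²) = √6912 = 83.138

min=[-24.700,-29.500,-25.900] max=[23.300,18.500,22.100] diag=83.138


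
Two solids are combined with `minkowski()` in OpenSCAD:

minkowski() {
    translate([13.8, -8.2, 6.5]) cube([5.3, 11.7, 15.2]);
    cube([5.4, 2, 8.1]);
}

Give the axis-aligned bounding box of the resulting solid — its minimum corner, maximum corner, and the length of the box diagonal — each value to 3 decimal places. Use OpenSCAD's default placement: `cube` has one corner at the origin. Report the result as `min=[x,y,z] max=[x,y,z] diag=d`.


A = translate([13.8, -8.2, 6.5]) cube([5.3, 11.7, 15.2]) → bbox [13.8,-8.2,6.5] .. [19.1,3.5,21.7]
B = cube([5.4, 2, 8.1]) → bbox [0,0,0] .. [5.4,2,8.1]
lo = A.lo+B.lo = [13.8+0, -8.2+0, 6.5+0] = [13.800,-8.200,6.500]
hi = A.hi+B.hi = [19.1+5.4, 3.5+2, 21.7+8.1] = [24.500,5.500,29.800]
diag = √(10.7²+13.7²+23.3²) = √845.07 = 29.070

min=[13.800,-8.200,6.500] max=[24.500,5.500,29.800] diag=29.070


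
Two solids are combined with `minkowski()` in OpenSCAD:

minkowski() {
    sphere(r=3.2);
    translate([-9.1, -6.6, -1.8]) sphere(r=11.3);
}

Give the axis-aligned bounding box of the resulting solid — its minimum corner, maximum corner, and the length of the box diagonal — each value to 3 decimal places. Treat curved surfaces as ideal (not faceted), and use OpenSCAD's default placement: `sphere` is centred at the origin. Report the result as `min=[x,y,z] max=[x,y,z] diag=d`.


A = translate([-9.1, -6.6, -1.8]) sphere(r=11.3) → bbox [-20.4,-17.9,-13.1] .. [2.2,4.7,9.5]
B = sphere(r=3.2) → bbox [-3.2,-3.2,-3.2] .. [3.2,3.2,3.2]
lo = A.lo+B.lo = [-20.4-3.2, -17.9-3.2, -13.1-3.2] = [-23.600,-21.100,-16.300]
hi = A.hi+B.hi = [2.2+3.2, 4.7+3.2, 9.5+3.2] = [5.400,7.900,12.700]
diag = √(29²+29²+29²) = √2523 = 50.229

min=[-23.600,-21.100,-16.300] max=[5.400,7.900,12.700] diag=50.229


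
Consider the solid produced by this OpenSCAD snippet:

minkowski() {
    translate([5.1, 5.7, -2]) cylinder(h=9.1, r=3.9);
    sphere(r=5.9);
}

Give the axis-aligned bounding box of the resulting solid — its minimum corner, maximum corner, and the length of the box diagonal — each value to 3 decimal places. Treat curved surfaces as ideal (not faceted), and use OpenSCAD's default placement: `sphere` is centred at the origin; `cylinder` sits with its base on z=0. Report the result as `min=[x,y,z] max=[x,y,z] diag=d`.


A = translate([5.1, 5.7, -2]) cylinder(h=9.1, r=3.9) → bbox [1.2,1.8,-2] .. [9,9.6,7.1]
B = sphere(r=5.9) → bbox [-5.9,-5.9,-5.9] .. [5.9,5.9,5.9]
lo = A.lo+B.lo = [1.2-5.9, 1.8-5.9, -2-5.9] = [-4.700,-4.100,-7.900]
hi = A.hi+B.hi = [9+5.9, 9.6+5.9, 7.1+5.9] = [14.900,15.500,13.000]
diag = √(19.6²+19.6²+20.9²) = √1205.13 = 34.715

min=[-4.700,-4.100,-7.900] max=[14.900,15.500,13.000] diag=34.715


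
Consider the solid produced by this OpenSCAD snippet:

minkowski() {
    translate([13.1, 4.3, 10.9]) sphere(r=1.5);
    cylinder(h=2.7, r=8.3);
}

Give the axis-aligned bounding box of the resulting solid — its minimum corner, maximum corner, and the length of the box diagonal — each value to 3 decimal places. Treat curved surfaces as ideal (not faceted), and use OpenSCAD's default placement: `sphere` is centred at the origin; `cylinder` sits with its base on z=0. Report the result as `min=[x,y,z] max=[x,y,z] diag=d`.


min=[3.300,-5.500,9.400] max=[22.900,14.100,15.100] diag=28.299

A = translate([13.1, 4.3, 10.9]) sphere(r=1.5) → bbox [11.6,2.8,9.4] .. [14.6,5.8,12.4]
B = cylinder(h=2.7, r=8.3) → bbox [-8.3,-8.3,0] .. [8.3,8.3,2.7]
lo = A.lo+B.lo = [11.6-8.3, 2.8-8.3, 9.4+0] = [3.300,-5.500,9.400]
hi = A.hi+B.hi = [14.6+8.3, 5.8+8.3, 12.4+2.7] = [22.900,14.100,15.100]
diag = √(19.6²+19.6²+5.7²) = √800.81 = 28.299


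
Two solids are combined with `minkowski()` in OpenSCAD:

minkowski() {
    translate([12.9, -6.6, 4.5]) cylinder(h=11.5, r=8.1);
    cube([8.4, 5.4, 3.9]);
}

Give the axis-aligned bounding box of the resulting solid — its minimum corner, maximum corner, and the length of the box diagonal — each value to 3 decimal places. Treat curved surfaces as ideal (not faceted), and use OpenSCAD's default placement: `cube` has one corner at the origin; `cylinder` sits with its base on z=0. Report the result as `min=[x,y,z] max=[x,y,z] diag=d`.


min=[4.800,-14.700,4.500] max=[29.400,6.900,19.900] diag=36.178

A = translate([12.9, -6.6, 4.5]) cylinder(h=11.5, r=8.1) → bbox [4.8,-14.7,4.5] .. [21,1.5,16]
B = cube([8.4, 5.4, 3.9]) → bbox [0,0,0] .. [8.4,5.4,3.9]
lo = A.lo+B.lo = [4.8+0, -14.7+0, 4.5+0] = [4.800,-14.700,4.500]
hi = A.hi+B.hi = [21+8.4, 1.5+5.4, 16+3.9] = [29.400,6.900,19.900]
diag = √(24.6²+21.6²+15.4²) = √1308.88 = 36.178


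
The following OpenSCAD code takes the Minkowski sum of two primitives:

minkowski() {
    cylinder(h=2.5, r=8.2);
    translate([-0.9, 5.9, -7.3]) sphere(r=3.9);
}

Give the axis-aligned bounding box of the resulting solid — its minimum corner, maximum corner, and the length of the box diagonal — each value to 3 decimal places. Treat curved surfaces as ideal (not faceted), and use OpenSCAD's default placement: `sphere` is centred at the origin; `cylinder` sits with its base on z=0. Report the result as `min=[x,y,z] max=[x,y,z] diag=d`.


min=[-13.000,-6.200,-11.200] max=[11.200,18.000,-0.900] diag=35.740

A = translate([-0.9, 5.9, -7.3]) sphere(r=3.9) → bbox [-4.8,2,-11.2] .. [3,9.8,-3.4]
B = cylinder(h=2.5, r=8.2) → bbox [-8.2,-8.2,0] .. [8.2,8.2,2.5]
lo = A.lo+B.lo = [-4.8-8.2, 2-8.2, -11.2+0] = [-13.000,-6.200,-11.200]
hi = A.hi+B.hi = [3+8.2, 9.8+8.2, -3.4+2.5] = [11.200,18.000,-0.900]
diag = √(24.2²+24.2²+10.3²) = √1277.37 = 35.740


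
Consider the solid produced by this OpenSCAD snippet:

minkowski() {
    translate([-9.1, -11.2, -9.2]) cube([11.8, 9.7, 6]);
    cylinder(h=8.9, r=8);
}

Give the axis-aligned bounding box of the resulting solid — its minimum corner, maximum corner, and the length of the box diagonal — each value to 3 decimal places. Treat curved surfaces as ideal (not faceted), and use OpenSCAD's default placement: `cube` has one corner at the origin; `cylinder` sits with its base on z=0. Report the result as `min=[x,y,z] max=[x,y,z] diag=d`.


A = translate([-9.1, -11.2, -9.2]) cube([11.8, 9.7, 6]) → bbox [-9.1,-11.2,-9.2] .. [2.7,-1.5,-3.2]
B = cylinder(h=8.9, r=8) → bbox [-8,-8,0] .. [8,8,8.9]
lo = A.lo+B.lo = [-9.1-8, -11.2-8, -9.2+0] = [-17.100,-19.200,-9.200]
hi = A.hi+B.hi = [2.7+8, -1.5+8, -3.2+8.9] = [10.700,6.500,5.700]
diag = √(27.8²+25.7²+14.9²) = √1655.34 = 40.686

min=[-17.100,-19.200,-9.200] max=[10.700,6.500,5.700] diag=40.686


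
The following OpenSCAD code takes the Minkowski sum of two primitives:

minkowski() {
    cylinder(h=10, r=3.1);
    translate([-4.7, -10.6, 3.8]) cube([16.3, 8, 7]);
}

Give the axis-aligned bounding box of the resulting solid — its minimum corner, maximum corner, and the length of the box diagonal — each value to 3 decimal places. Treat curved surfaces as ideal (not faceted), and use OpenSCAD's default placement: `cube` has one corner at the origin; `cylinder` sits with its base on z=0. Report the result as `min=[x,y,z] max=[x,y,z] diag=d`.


A = translate([-4.7, -10.6, 3.8]) cube([16.3, 8, 7]) → bbox [-4.7,-10.6,3.8] .. [11.6,-2.6,10.8]
B = cylinder(h=10, r=3.1) → bbox [-3.1,-3.1,0] .. [3.1,3.1,10]
lo = A.lo+B.lo = [-4.7-3.1, -10.6-3.1, 3.8+0] = [-7.800,-13.700,3.800]
hi = A.hi+B.hi = [11.6+3.1, -2.6+3.1, 10.8+10] = [14.700,0.500,20.800]
diag = √(22.5²+14.2²+17²) = √996.89 = 31.574

min=[-7.800,-13.700,3.800] max=[14.700,0.500,20.800] diag=31.574


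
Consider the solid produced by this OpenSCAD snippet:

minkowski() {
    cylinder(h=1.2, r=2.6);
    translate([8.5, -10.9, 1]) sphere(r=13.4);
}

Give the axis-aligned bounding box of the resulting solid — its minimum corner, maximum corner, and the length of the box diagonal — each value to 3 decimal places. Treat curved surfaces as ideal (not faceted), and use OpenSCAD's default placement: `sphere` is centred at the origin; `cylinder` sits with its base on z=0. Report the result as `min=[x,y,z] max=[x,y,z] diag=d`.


min=[-7.500,-26.900,-12.400] max=[24.500,5.100,15.600] diag=53.217

A = translate([8.5, -10.9, 1]) sphere(r=13.4) → bbox [-4.9,-24.3,-12.4] .. [21.9,2.5,14.4]
B = cylinder(h=1.2, r=2.6) → bbox [-2.6,-2.6,0] .. [2.6,2.6,1.2]
lo = A.lo+B.lo = [-4.9-2.6, -24.3-2.6, -12.4+0] = [-7.500,-26.900,-12.400]
hi = A.hi+B.hi = [21.9+2.6, 2.5+2.6, 14.4+1.2] = [24.500,5.100,15.600]
diag = √(32²+32²+28²) = √2832 = 53.217


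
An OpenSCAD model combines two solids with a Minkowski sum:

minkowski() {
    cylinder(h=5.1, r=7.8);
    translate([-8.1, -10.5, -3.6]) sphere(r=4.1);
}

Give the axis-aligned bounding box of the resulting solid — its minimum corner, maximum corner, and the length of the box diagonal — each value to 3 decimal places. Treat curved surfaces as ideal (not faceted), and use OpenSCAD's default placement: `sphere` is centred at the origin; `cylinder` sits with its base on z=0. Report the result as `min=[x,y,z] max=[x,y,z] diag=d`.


min=[-20.000,-22.400,-7.700] max=[3.800,1.400,5.600] diag=36.191

A = translate([-8.1, -10.5, -3.6]) sphere(r=4.1) → bbox [-12.2,-14.6,-7.7] .. [-4,-6.4,0.5]
B = cylinder(h=5.1, r=7.8) → bbox [-7.8,-7.8,0] .. [7.8,7.8,5.1]
lo = A.lo+B.lo = [-12.2-7.8, -14.6-7.8, -7.7+0] = [-20.000,-22.400,-7.700]
hi = A.hi+B.hi = [-4+7.8, -6.4+7.8, 0.5+5.1] = [3.800,1.400,5.600]
diag = √(23.8²+23.8²+13.3²) = √1309.77 = 36.191


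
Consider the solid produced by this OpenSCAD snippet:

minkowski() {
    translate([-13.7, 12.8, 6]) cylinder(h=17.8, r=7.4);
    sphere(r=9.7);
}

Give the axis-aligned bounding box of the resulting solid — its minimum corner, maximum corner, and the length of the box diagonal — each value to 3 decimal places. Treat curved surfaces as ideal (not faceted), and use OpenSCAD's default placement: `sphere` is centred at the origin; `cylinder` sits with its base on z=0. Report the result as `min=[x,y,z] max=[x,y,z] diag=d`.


A = translate([-13.7, 12.8, 6]) cylinder(h=17.8, r=7.4) → bbox [-21.1,5.4,6] .. [-6.3,20.2,23.8]
B = sphere(r=9.7) → bbox [-9.7,-9.7,-9.7] .. [9.7,9.7,9.7]
lo = A.lo+B.lo = [-21.1-9.7, 5.4-9.7, 6-9.7] = [-30.800,-4.300,-3.700]
hi = A.hi+B.hi = [-6.3+9.7, 20.2+9.7, 23.8+9.7] = [3.400,29.900,33.500]
diag = √(34.2²+34.2²+37.2²) = √3723.12 = 61.017

min=[-30.800,-4.300,-3.700] max=[3.400,29.900,33.500] diag=61.017


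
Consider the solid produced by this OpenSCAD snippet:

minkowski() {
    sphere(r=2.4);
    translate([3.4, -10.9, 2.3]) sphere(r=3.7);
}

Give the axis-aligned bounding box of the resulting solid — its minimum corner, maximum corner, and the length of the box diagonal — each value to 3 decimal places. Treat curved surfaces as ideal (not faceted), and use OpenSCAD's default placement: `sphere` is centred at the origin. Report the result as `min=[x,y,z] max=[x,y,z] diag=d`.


min=[-2.700,-17.000,-3.800] max=[9.500,-4.800,8.400] diag=21.131

A = translate([3.4, -10.9, 2.3]) sphere(r=3.7) → bbox [-0.3,-14.6,-1.4] .. [7.1,-7.2,6]
B = sphere(r=2.4) → bbox [-2.4,-2.4,-2.4] .. [2.4,2.4,2.4]
lo = A.lo+B.lo = [-0.3-2.4, -14.6-2.4, -1.4-2.4] = [-2.700,-17.000,-3.800]
hi = A.hi+B.hi = [7.1+2.4, -7.2+2.4, 6+2.4] = [9.500,-4.800,8.400]
diag = √(12.2²+12.2²+12.2²) = √446.52 = 21.131


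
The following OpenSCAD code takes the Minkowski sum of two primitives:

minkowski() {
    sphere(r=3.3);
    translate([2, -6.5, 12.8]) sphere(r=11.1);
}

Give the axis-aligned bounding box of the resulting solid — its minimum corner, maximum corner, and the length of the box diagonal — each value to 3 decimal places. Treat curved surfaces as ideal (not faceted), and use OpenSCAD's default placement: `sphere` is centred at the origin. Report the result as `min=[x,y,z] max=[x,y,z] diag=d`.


min=[-12.400,-20.900,-1.600] max=[16.400,7.900,27.200] diag=49.883

A = translate([2, -6.5, 12.8]) sphere(r=11.1) → bbox [-9.1,-17.6,1.7] .. [13.1,4.6,23.9]
B = sphere(r=3.3) → bbox [-3.3,-3.3,-3.3] .. [3.3,3.3,3.3]
lo = A.lo+B.lo = [-9.1-3.3, -17.6-3.3, 1.7-3.3] = [-12.400,-20.900,-1.600]
hi = A.hi+B.hi = [13.1+3.3, 4.6+3.3, 23.9+3.3] = [16.400,7.900,27.200]
diag = √(28.8²+28.8²+28.8²) = √2488.32 = 49.883
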